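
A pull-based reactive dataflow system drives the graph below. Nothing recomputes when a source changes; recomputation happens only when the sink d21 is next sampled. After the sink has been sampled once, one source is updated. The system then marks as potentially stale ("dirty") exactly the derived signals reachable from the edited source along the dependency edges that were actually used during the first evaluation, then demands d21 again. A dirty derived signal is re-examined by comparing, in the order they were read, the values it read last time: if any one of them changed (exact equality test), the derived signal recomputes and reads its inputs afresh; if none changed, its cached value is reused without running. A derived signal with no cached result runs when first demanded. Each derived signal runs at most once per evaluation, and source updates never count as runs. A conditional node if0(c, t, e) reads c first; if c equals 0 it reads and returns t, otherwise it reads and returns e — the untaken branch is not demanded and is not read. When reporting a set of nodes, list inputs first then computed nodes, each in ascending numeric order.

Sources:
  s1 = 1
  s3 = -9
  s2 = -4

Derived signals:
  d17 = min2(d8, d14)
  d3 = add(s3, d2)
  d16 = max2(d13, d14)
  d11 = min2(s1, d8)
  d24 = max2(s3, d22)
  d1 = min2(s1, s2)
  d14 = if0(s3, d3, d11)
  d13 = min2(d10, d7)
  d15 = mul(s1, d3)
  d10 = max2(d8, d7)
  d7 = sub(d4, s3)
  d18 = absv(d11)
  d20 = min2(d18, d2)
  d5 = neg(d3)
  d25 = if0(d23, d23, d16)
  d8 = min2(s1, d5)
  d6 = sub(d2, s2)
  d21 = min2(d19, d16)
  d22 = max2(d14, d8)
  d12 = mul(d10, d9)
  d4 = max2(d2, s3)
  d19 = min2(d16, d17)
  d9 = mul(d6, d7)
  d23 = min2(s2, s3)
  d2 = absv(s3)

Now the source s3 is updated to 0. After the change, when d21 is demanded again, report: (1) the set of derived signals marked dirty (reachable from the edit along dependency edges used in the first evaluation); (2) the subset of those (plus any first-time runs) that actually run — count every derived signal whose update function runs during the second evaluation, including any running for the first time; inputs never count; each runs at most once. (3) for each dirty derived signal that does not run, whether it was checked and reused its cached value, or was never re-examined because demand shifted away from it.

Marked dirty: d2, d3, d4, d5, d7, d8, d10, d11, d13, d14, d16, d17, d19, d21.
Derived signals that run: d2, d3, d4, d7, d10, d13, d14, d16, d19, d21 — 10 in total.
Checked but reused from cache: d5, d8, d17.
Never re-examined (demand shifted away): d11.
Key observation: a condition flipped, so demand moved to the other branch — d11 is never re-examined.

First evaluation (everything demanded from the output):
  d2 = absv(-9) = 9
  d3 = add(-9, 9) = 0
  d4 = max2(9, -9) = 9
  d5 = neg(0) = 0
  d7 = sub(9, -9) = 18
  d8 = min2(1, 0) = 0
  d10 = max2(0, 18) = 18
  d11 = min2(1, 0) = 0
  d13 = min2(18, 18) = 18
  d14 = if0(s3=-9 -> else branch d11) = 0
  d16 = max2(18, 0) = 18
  d17 = min2(0, 0) = 0
  d19 = min2(18, 0) = 0
  d21 = min2(0, 18) = 0

Propagation after the edit:
  d2: runs — s3 -9->0; result 0.
  d3: runs — s3 -9->0; d2 9->0; result 0 (same value as before).
  d4: runs — d2 9->0; s3 -9->0; result 0.
  d5: checked — values it read are unchanged (d3 unchanged); reused cached 0 without running.
  d7: runs — d4 9->0; s3 -9->0; result 0.
  d8: checked — values it read are unchanged (s1 unchanged, d5 unchanged); reused cached 0 without running.
  d10: runs — d7 18->0; result 0.
  d11: marked dirty but never re-examined — demand shifted away from it.
  d13: runs — d10 18->0; d7 18->0; result 0.
  d14: runs — s3 -9->0; result 0 (same value as before).
  d16: runs — d13 18->0; result 0.
  d17: checked — values it read are unchanged (d8 unchanged, d14 unchanged); reused cached 0 without running.
  d19: runs — d16 18->0; result 0 (same value as before).
  d21: runs — d16 18->0; result 0 (same value as before).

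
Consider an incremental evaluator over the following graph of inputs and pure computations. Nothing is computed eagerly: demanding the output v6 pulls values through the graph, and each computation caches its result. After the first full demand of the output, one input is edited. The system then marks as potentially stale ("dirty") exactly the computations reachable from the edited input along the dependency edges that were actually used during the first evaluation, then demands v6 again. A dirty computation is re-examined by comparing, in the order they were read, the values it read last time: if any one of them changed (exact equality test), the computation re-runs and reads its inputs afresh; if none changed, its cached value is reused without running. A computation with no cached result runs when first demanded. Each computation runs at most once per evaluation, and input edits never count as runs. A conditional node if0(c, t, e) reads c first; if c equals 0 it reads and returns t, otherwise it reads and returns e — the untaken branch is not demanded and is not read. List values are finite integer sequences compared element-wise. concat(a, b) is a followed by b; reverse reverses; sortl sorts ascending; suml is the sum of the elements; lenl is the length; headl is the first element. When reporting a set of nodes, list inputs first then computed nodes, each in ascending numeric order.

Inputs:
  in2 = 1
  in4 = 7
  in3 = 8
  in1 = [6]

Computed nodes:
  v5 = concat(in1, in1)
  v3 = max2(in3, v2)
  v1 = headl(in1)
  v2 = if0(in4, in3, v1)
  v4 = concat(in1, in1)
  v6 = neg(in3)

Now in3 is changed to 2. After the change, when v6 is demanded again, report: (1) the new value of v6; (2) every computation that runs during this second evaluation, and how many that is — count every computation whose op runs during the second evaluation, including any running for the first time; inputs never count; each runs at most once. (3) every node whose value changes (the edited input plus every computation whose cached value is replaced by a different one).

v6 now evaluates to -2.
Run set: v6 (1 run).
Changed values: in3, v6.

Initial pass — values computed on the first demand:
  v6 = neg(8) = -8

Second demand — change propagation:
  v6: re-runs because in3 8->2; new result -2.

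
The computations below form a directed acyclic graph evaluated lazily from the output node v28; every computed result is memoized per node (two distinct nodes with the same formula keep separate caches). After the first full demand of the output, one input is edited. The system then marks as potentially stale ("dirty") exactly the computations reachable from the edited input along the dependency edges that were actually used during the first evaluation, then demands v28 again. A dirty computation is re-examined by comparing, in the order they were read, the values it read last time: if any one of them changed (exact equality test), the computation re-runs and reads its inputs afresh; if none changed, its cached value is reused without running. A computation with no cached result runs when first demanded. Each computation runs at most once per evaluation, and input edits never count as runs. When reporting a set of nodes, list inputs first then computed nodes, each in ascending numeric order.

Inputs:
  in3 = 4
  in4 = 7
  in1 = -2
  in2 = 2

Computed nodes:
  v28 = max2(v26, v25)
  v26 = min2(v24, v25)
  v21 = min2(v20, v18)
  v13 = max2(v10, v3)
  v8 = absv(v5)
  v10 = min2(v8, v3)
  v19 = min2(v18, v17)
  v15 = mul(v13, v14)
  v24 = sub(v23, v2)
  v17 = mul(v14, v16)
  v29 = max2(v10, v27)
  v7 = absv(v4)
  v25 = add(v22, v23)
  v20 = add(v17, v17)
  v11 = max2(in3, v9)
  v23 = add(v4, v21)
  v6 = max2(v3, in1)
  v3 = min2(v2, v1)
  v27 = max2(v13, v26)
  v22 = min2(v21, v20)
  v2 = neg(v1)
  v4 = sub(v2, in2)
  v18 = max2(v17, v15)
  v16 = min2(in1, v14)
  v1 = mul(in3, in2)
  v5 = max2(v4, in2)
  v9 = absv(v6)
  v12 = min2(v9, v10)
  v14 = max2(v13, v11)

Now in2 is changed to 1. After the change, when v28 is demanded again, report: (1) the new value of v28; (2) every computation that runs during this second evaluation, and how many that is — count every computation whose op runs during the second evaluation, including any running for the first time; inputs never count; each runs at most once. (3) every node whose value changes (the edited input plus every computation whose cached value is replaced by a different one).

First demand of the output computes:
  v1 = mul(4, 2) = 8
  v2 = neg(8) = -8
  v3 = min2(-8, 8) = -8
  v4 = sub(-8, 2) = -10
  v5 = max2(-10, 2) = 2
  v6 = max2(-8, -2) = -2
  v8 = absv(2) = 2
  v9 = absv(-2) = 2
  v10 = min2(2, -8) = -8
  v11 = max2(4, 2) = 4
  v13 = max2(-8, -8) = -8
  v14 = max2(-8, 4) = 4
  v15 = mul(-8, 4) = -32
  v16 = min2(-2, 4) = -2
  v17 = mul(4, -2) = -8
  v18 = max2(-8, -32) = -8
  v20 = add(-8, -8) = -16
  v21 = min2(-16, -8) = -16
  v22 = min2(-16, -16) = -16
  v23 = add(-10, -16) = -26
  v24 = sub(-26, -8) = -18
  v25 = add(-16, -26) = -42
  v26 = min2(-18, -42) = -42
  v28 = max2(-42, -42) = -42

After the edit, cleaning proceeds:
  v1: a read changed (in2 2->1) — executes, giving 4.
  v2: a read changed (v1 8->4) — executes, giving -4.
  v3: a read changed (v2 -8->-4; v1 8->4) — executes, giving -4.
  v4: a read changed (v2 -8->-4; in2 2->1) — executes, giving -5.
  v5: a read changed (v4 -10->-5; in2 2->1) — executes, giving 1.
  v6: a read changed (v3 -8->-4) — executes, giving -2 — identical to its old value.
  v8: a read changed (v5 2->1) — executes, giving 1.
  v9: dirty, but its reads are unchanged (v6 unchanged); cached 2 stands.
  v10: a read changed (v8 2->1; v3 -8->-4) — executes, giving -4.
  v11: dirty, but its reads are unchanged (in3 unchanged, v9 unchanged); cached 4 stands.
  v13: a read changed (v10 -8->-4; v3 -8->-4) — executes, giving -4.
  v14: a read changed (v13 -8->-4) — executes, giving 4 — identical to its old value.
  v15: a read changed (v13 -8->-4) — executes, giving -16.
  v16: dirty, but its reads are unchanged (in1 unchanged, v14 unchanged); cached -2 stands.
  v17: dirty, but its reads are unchanged (v14 unchanged, v16 unchanged); cached -8 stands.
  v18: a read changed (v15 -32->-16) — executes, giving -8 — identical to its old value.
  v20: dirty, but its reads are unchanged (v17 unchanged, v17 unchanged); cached -16 stands.
  v21: dirty, but its reads are unchanged (v20 unchanged, v18 unchanged); cached -16 stands.
  v22: dirty, but its reads are unchanged (v21 unchanged, v20 unchanged); cached -16 stands.
  v23: a read changed (v4 -10->-5) — executes, giving -21.
  v24: a read changed (v23 -26->-21; v2 -8->-4) — executes, giving -17.
  v25: a read changed (v23 -26->-21) — executes, giving -37.
  v26: a read changed (v24 -18->-17; v25 -42->-37) — executes, giving -37.
  v28: a read changed (v26 -42->-37; v25 -42->-37) — executes, giving -37.

Note where the cutoff bites: v9 is checked, finds nothing changed, and keeps its cache.

Demanding v28 again yields -37.
17 computations run: v1, v2, v3, v4, v5, v6, v8, v10, v13, v14, v15, v18, v23, v24, v25, v26, v28.
The nodes whose values change: in2, v1, v2, v3, v4, v5, v8, v10, v13, v15, v23, v24, v25, v26, v28.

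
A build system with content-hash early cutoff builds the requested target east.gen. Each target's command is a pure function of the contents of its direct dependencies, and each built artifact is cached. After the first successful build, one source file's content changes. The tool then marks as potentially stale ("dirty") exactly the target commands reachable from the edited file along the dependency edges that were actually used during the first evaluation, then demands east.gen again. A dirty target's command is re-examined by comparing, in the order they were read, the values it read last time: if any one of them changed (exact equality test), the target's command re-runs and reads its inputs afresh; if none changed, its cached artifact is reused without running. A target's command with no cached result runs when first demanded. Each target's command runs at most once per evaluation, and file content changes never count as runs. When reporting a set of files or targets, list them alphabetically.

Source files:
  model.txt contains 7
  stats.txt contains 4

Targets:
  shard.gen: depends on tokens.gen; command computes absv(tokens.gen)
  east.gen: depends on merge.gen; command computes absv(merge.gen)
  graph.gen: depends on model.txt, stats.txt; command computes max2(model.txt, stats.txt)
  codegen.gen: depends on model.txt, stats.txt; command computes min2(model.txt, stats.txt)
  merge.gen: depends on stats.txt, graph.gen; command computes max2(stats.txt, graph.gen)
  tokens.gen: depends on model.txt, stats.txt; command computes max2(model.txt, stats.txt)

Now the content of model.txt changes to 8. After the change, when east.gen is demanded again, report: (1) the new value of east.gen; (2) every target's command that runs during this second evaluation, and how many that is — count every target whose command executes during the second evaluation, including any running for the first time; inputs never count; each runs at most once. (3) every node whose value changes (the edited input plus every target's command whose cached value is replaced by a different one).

First evaluation (everything demanded from the output):
  graph.gen = max2(7, 4) = 7
  merge.gen = max2(4, 7) = 7
  east.gen = absv(7) = 7

Propagation after the edit:
  graph.gen: runs — model.txt 7->8; result 8.
  merge.gen: runs — graph.gen 7->8; result 8.
  east.gen: runs — merge.gen 7->8; result 8.

New value of east.gen: 8.
Target commands that run: east.gen, graph.gen, merge.gen — 3 in total.
Values that change: east.gen, graph.gen, merge.gen, model.txt.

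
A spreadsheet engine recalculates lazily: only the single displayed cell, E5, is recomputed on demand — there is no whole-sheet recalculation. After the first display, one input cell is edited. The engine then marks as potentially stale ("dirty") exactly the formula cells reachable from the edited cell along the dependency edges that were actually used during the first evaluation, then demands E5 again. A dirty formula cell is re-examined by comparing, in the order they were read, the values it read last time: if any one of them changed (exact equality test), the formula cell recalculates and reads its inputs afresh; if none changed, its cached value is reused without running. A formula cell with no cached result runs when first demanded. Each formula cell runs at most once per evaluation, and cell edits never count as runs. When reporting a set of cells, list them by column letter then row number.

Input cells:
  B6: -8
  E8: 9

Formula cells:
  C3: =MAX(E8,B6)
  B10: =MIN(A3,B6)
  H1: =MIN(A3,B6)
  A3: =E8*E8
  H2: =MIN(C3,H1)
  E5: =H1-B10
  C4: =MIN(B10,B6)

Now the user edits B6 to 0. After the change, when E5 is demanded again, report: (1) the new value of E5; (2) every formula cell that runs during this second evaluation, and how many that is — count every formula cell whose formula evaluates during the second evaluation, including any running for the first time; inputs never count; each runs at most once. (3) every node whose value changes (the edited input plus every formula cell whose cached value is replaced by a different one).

First evaluation (everything demanded from the output):
  A3 = 9 * 9 = 81
  B10 = MIN(81, -8) = -8
  H1 = MIN(81, -8) = -8
  E5 = -8 - -8 = 0

Propagation after the edit:
  B10: runs — B6 -8->0; result 0.
  H1: runs — B6 -8->0; result 0.
  E5: runs — H1 -8->0; B10 -8->0; result 0 (same value as before).

New value of E5: 0.
Formula cells that run: B10, E5, H1 — 3 in total.
Values that change: B6, B10, H1.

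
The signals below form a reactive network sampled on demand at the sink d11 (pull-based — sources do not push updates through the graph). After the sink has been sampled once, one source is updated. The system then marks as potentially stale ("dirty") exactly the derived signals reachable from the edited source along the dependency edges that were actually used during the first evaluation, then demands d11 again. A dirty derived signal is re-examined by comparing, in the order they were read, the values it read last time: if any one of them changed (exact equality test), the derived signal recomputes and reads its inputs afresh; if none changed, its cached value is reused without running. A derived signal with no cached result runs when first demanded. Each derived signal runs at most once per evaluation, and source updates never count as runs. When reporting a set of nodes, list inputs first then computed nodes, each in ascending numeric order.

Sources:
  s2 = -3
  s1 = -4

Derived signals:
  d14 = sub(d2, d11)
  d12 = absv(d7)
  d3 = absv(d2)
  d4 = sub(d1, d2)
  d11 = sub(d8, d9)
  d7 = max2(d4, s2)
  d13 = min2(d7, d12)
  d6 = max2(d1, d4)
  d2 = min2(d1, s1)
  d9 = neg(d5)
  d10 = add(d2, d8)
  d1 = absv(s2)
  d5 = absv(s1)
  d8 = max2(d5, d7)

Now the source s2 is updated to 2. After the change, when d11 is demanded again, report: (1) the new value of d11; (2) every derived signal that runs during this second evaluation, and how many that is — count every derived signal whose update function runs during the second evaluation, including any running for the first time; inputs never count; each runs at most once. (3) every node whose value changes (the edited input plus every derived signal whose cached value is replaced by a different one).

d11 now evaluates to 10.
Run set: d1, d2, d4, d7, d8, d11 (6 run).
Changed values: s2, d1, d4, d7, d8, d11.

Initial pass — values computed on the first demand:
  d1 = absv(-3) = 3
  d2 = min2(3, -4) = -4
  d4 = sub(3, -4) = 7
  d5 = absv(-4) = 4
  d7 = max2(7, -3) = 7
  d8 = max2(4, 7) = 7
  d9 = neg(4) = -4
  d11 = sub(7, -4) = 11

Second demand — change propagation:
  d1: re-runs because s2 -3->2; new result 2.
  d2: re-runs because d1 3->2; new result -4 (unchanged).
  d4: re-runs because d1 3->2; new result 6.
  d7: re-runs because d4 7->6; s2 -3->2; new result 6.
  d8: re-runs because d7 7->6; new result 6.
  d11: re-runs because d8 7->6; new result 10.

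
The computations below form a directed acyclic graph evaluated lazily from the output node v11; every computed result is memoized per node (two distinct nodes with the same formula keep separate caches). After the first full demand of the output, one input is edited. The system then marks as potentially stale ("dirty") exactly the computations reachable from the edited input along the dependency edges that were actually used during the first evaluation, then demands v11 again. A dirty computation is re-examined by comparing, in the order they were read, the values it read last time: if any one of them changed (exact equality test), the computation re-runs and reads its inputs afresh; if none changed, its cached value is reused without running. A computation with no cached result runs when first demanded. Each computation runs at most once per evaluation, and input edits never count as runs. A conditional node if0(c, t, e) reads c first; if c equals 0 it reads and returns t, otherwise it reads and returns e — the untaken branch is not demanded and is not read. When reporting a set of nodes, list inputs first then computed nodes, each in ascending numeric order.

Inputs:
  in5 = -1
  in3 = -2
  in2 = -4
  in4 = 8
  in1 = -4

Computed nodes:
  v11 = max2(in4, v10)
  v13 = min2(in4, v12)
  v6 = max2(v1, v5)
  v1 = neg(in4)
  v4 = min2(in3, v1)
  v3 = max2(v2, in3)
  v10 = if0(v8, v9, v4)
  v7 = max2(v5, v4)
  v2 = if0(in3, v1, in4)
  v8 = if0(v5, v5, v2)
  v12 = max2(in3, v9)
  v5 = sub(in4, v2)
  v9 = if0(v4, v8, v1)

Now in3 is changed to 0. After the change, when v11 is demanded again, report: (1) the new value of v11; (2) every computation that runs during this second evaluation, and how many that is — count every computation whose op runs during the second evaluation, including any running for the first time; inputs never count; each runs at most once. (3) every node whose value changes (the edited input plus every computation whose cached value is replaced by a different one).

First demand of the output computes:
  v1 = neg(8) = -8
  v2 = if0(in3=-2 -> else branch in4) = 8
  v4 = min2(-2, -8) = -8
  v5 = sub(8, 8) = 0
  v8 = if0(v5=0 -> then branch v5) = 0
  v9 = if0(v4=-8 -> else branch v1) = -8
  v10 = if0(v8=0 -> then branch v9) = -8
  v11 = max2(8, -8) = 8

After the edit, cleaning proceeds:
  v2: a read changed (in3 -2->0) — executes, giving -8.
  v4: a read changed (in3 -2->0) — executes, giving -8 — identical to its old value.
  v5: a read changed (v2 8->-8) — executes, giving 16.
  v8: a read changed (v5 0->16; v5 0->16) — executes, giving -8.
  v9: stays stale; no demand reaches it after the flip.
  v10: a read changed (v8 0->-8) — executes, giving -8 — identical to its old value.
  v11: dirty, but its reads are unchanged (in4 unchanged, v10 unchanged); cached 8 stands.

Note the branch switch — demand abandons v9, which is never re-examined.

Demanding v11 again yields 8.
5 computations run: v2, v4, v5, v8, v10.
The nodes whose values change: in3, v2, v5, v8.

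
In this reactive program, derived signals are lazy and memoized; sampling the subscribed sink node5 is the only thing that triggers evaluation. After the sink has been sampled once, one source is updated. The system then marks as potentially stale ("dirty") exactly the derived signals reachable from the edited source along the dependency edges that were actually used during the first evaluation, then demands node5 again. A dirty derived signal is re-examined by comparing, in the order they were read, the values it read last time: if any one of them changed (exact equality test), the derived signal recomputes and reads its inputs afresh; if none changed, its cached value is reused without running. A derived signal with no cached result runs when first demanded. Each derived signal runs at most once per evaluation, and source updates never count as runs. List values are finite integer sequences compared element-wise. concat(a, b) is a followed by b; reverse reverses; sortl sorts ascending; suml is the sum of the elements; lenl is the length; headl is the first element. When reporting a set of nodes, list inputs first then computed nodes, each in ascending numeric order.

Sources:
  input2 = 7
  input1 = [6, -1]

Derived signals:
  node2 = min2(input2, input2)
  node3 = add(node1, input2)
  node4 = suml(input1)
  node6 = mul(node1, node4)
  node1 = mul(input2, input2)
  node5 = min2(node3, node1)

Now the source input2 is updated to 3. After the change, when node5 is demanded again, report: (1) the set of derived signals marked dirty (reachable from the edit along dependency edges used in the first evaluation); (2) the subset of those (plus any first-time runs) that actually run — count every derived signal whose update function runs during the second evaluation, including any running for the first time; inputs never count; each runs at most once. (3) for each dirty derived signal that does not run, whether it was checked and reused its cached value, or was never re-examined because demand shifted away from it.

The edit dirties: node1, node3, node5.
3 derived signals run: node1, node3, node5.
No dirty derived signal escaped a run.

First demand of the output computes:
  node1 = mul(7, 7) = 49
  node3 = add(49, 7) = 56
  node5 = min2(56, 49) = 49

After the edit, cleaning proceeds:
  node1: a read changed (input2 7->3; input2 7->3) — executes, giving 9.
  node3: a read changed (node1 49->9; input2 7->3) — executes, giving 12.
  node5: a read changed (node3 56->12; node1 49->9) — executes, giving 9.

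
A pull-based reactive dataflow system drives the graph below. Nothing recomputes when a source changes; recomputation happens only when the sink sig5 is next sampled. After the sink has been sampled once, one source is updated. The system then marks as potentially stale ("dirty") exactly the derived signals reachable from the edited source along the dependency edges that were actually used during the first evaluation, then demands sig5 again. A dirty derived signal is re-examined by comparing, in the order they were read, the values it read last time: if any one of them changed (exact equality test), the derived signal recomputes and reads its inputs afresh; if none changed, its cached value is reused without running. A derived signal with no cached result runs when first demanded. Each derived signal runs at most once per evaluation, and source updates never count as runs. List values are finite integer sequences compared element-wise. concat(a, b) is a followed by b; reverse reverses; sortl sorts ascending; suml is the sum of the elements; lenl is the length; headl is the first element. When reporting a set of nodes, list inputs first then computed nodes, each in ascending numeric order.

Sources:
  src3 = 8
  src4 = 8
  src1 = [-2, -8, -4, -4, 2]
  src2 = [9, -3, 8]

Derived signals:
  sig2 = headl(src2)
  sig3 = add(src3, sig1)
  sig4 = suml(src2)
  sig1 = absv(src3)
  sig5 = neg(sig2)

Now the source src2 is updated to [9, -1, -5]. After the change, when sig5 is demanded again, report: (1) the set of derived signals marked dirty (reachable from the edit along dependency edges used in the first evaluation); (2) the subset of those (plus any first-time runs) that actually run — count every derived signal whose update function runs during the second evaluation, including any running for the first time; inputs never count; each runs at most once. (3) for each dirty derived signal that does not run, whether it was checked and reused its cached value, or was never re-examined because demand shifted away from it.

Marked dirty: sig2, sig5.
Derived signals that run: sig2 — 1 in total.
Checked but reused from cache: sig5.
Key observation: the change is absorbed at sig2 — it re-runs but produces the same value, and the output's value is unchanged.

First evaluation (everything demanded from the output):
  sig2 = headl([9, -3, 8]) = 9
  sig5 = neg(9) = -9

Propagation after the edit:
  sig2: runs — src2 [9, -3, 8]->[9, -1, -5]; result 9 (same value as before).
  sig5: checked — values it read are unchanged (sig2 unchanged); reused cached -9 without running.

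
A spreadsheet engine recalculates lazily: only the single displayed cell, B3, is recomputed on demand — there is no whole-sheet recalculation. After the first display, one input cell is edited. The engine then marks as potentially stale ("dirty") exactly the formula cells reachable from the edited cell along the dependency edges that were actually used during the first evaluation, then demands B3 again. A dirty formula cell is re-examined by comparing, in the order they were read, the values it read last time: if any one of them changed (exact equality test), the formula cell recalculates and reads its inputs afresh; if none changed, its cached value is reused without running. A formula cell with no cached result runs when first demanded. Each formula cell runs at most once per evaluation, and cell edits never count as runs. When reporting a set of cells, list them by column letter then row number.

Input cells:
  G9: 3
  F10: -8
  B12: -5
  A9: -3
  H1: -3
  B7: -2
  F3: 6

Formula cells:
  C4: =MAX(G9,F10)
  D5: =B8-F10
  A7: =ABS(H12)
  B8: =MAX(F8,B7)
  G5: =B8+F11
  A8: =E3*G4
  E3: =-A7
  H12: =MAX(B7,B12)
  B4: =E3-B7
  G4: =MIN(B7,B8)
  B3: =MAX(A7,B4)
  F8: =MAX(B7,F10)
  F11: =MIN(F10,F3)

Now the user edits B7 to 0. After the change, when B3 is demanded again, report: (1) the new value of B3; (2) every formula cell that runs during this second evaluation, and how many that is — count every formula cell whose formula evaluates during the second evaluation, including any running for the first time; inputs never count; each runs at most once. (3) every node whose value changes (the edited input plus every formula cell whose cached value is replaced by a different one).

New value of B3: 0.
Formula cells that run: A7, B3, B4, E3, H12 — 5 in total.
Values that change: A7, B3, B7, E3, H12.

First evaluation (everything demanded from the output):
  H12 = MAX(-2, -5) = -2
  A7 = ABS(-2) = 2
  E3 = -(2) = -2
  B4 = -2 - -2 = 0
  B3 = MAX(2, 0) = 2

Propagation after the edit:
  H12: runs — B7 -2->0; result 0.
  A7: runs — H12 -2->0; result 0.
  E3: runs — A7 2->0; result 0.
  B4: runs — E3 -2->0; B7 -2->0; result 0 (same value as before).
  B3: runs — A7 2->0; result 0.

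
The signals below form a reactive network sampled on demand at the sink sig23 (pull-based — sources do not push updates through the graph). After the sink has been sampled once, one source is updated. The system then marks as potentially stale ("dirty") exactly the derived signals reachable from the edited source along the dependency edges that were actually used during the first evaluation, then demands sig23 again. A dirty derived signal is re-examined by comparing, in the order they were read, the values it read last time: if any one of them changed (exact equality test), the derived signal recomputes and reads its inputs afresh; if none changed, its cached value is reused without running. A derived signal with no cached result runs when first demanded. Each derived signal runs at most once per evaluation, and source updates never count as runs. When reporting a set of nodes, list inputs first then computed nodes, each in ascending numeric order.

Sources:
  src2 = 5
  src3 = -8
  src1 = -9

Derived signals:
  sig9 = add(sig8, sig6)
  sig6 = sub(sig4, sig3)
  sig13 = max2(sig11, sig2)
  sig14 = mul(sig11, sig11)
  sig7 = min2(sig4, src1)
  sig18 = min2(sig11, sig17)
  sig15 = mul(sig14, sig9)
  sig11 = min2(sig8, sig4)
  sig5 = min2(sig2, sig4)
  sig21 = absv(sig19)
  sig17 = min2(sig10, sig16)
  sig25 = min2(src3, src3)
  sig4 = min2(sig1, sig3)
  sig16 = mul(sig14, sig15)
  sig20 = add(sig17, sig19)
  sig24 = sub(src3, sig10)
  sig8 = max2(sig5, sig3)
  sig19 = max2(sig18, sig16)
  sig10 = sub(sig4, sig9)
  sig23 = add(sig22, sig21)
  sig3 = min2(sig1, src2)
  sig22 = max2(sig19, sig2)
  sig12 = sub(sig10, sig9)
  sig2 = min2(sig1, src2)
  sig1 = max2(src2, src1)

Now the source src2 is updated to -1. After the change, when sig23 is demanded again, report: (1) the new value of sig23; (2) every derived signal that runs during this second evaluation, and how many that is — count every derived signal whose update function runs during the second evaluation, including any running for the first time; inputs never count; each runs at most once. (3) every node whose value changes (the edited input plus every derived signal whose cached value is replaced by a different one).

sig23 now evaluates to 0.
Run set: sig1, sig2, sig3, sig4, sig5, sig6, sig8, sig9, sig10, sig11, sig14, sig15, sig16, sig17, sig18, sig19, sig21, sig22, sig23 (19 run).
Changed values: src2, sig1, sig2, sig3, sig4, sig5, sig8, sig9, sig11, sig14, sig15, sig16, sig17, sig18, sig19, sig21, sig22, sig23.

Initial pass — values computed on the first demand:
  sig1 = max2(5, -9) = 5
  sig2 = min2(5, 5) = 5
  sig3 = min2(5, 5) = 5
  sig4 = min2(5, 5) = 5
  sig5 = min2(5, 5) = 5
  sig6 = sub(5, 5) = 0
  sig8 = max2(5, 5) = 5
  sig9 = add(5, 0) = 5
  sig10 = sub(5, 5) = 0
  sig11 = min2(5, 5) = 5
  sig14 = mul(5, 5) = 25
  sig15 = mul(25, 5) = 125
  sig16 = mul(25, 125) = 3125
  sig17 = min2(0, 3125) = 0
  sig18 = min2(5, 0) = 0
  sig19 = max2(0, 3125) = 3125
  sig21 = absv(3125) = 3125
  sig22 = max2(3125, 5) = 3125
  sig23 = add(3125, 3125) = 6250

Second demand — change propagation:
  sig1: re-runs because src2 5->-1; new result -1.
  sig2: re-runs because sig1 5->-1; src2 5->-1; new result -1.
  sig3: re-runs because sig1 5->-1; src2 5->-1; new result -1.
  sig4: re-runs because sig1 5->-1; sig3 5->-1; new result -1.
  sig5: re-runs because sig2 5->-1; sig4 5->-1; new result -1.
  sig6: re-runs because sig4 5->-1; sig3 5->-1; new result 0 (unchanged).
  sig8: re-runs because sig5 5->-1; sig3 5->-1; new result -1.
  sig9: re-runs because sig8 5->-1; new result -1.
  sig10: re-runs because sig4 5->-1; sig9 5->-1; new result 0 (unchanged).
  sig11: re-runs because sig8 5->-1; sig4 5->-1; new result -1.
  sig14: re-runs because sig11 5->-1; sig11 5->-1; new result 1.
  sig15: re-runs because sig14 25->1; sig9 5->-1; new result -1.
  sig16: re-runs because sig14 25->1; sig15 125->-1; new result -1.
  sig17: re-runs because sig16 3125->-1; new result -1.
  sig18: re-runs because sig11 5->-1; sig17 0->-1; new result -1.
  sig19: re-runs because sig18 0->-1; sig16 3125->-1; new result -1.
  sig21: re-runs because sig19 3125->-1; new result 1.
  sig22: re-runs because sig19 3125->-1; sig2 5->-1; new result -1.
  sig23: re-runs because sig22 3125->-1; sig21 3125->1; new result 0.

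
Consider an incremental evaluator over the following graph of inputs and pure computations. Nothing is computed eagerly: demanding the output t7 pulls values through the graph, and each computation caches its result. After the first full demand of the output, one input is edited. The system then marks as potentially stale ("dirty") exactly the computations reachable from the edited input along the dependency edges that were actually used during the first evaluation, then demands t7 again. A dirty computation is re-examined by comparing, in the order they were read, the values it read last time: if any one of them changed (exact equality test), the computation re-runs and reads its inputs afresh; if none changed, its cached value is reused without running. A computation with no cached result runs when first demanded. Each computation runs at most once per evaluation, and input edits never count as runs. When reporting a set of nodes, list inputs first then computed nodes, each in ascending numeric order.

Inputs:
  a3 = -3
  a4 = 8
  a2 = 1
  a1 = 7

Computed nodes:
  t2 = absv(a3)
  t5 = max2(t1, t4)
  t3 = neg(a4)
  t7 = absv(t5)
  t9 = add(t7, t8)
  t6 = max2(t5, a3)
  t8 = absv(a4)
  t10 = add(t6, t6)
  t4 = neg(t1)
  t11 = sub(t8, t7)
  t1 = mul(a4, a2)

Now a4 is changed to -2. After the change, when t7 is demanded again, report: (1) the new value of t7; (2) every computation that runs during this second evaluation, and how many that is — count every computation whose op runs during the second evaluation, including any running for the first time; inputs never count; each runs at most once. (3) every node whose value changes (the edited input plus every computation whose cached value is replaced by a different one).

t7 now evaluates to 2.
Run set: t1, t4, t5, t7 (4 run).
Changed values: a4, t1, t4, t5, t7.

Initial pass — values computed on the first demand:
  t1 = mul(8, 1) = 8
  t4 = neg(8) = -8
  t5 = max2(8, -8) = 8
  t7 = absv(8) = 8

Second demand — change propagation:
  t1: re-runs because a4 8->-2; new result -2.
  t4: re-runs because t1 8->-2; new result 2.
  t5: re-runs because t1 8->-2; t4 -8->2; new result 2.
  t7: re-runs because t5 8->2; new result 2.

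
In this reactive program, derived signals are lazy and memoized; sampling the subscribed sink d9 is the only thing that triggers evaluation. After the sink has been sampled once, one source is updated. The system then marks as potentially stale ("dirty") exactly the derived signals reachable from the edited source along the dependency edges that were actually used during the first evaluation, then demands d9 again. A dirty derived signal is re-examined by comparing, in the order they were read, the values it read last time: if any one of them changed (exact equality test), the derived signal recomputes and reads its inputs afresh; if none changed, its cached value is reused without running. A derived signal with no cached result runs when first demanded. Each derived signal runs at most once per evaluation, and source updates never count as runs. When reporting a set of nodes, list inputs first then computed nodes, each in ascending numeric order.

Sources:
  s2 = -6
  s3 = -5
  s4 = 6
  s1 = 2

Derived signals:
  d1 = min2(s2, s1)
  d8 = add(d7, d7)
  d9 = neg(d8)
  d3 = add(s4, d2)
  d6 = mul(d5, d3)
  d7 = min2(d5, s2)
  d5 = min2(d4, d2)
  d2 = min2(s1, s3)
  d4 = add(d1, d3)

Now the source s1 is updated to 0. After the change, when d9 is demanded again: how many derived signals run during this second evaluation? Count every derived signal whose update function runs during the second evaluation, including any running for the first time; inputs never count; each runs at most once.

2 derived signals run: d1, d2.
Note where the cutoff bites: d3 is checked, finds nothing changed, and keeps its cache.

First demand of the output computes:
  d1 = min2(-6, 2) = -6
  d2 = min2(2, -5) = -5
  d3 = add(6, -5) = 1
  d4 = add(-6, 1) = -5
  d5 = min2(-5, -5) = -5
  d7 = min2(-5, -6) = -6
  d8 = add(-6, -6) = -12
  d9 = neg(-12) = 12

After the edit, cleaning proceeds:
  d1: a read changed (s1 2->0) — executes, giving -6 — identical to its old value.
  d2: a read changed (s1 2->0) — executes, giving -5 — identical to its old value.
  d3: dirty, but its reads are unchanged (s4 unchanged, d2 unchanged); cached 1 stands.
  d4: dirty, but its reads are unchanged (d1 unchanged, d3 unchanged); cached -5 stands.
  d5: dirty, but its reads are unchanged (d4 unchanged, d2 unchanged); cached -5 stands.
  d7: dirty, but its reads are unchanged (d5 unchanged, s2 unchanged); cached -6 stands.
  d8: dirty, but its reads are unchanged (d7 unchanged, d7 unchanged); cached -12 stands.
  d9: dirty, but its reads are unchanged (d8 unchanged); cached 12 stands.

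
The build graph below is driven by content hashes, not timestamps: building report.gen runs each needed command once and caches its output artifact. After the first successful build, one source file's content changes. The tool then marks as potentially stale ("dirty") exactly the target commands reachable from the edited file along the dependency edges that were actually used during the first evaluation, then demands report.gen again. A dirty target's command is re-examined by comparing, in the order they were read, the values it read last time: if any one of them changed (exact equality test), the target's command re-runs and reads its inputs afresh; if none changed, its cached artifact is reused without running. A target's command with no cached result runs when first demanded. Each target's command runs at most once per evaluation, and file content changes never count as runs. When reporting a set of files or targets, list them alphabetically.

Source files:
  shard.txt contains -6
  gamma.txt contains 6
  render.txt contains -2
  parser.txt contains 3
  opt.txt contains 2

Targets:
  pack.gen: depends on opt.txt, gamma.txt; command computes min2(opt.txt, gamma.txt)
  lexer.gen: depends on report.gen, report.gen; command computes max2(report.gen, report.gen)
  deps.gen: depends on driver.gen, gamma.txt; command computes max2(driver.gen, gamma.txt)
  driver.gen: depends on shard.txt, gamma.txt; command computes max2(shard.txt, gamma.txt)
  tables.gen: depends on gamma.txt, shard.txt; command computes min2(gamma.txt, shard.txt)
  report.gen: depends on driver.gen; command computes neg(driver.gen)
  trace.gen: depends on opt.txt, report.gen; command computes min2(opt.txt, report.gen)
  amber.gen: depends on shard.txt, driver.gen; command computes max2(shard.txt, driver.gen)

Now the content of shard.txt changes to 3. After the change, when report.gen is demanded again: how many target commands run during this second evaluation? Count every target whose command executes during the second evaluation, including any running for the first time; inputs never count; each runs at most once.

Initial pass — values computed on the first demand:
  driver.gen = max2(-6, 6) = 6
  report.gen = neg(6) = -6

Second demand — change propagation:
  driver.gen: re-runs because shard.txt -6->3; new result 6 (unchanged).
  report.gen: re-examined; everything it read last time is the same (driver.gen unchanged) — cache -6 kept, no run.

The important point: driver.gen recomputes to an identical value, and the output ends up unchanged.

Run set: driver.gen (1 run).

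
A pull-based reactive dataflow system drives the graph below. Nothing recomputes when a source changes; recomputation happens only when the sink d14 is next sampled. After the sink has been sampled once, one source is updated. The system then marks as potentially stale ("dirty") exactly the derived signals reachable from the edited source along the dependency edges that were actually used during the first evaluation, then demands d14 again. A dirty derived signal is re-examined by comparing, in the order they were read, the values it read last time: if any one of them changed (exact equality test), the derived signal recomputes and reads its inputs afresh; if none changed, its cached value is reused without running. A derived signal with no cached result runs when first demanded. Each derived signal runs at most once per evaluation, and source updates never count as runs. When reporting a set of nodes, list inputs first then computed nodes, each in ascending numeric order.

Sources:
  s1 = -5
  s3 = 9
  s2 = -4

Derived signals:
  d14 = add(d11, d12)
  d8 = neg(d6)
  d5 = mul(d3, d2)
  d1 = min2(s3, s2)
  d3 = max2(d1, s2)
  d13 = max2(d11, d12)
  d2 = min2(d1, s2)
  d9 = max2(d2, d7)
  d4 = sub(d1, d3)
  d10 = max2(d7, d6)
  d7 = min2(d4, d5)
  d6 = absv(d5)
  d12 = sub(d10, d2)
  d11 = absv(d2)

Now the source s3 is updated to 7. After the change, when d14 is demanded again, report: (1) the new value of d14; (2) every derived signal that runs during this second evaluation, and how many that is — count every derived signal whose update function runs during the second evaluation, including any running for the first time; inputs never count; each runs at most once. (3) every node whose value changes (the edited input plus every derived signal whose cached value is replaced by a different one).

New value of d14: 24.
Derived signals that run: d1 — 1 in total.
Values that change: s3.
Key observation: the change is absorbed at d1 — it re-runs but produces the same value, and the output's value is unchanged.

First evaluation (everything demanded from the output):
  d1 = min2(9, -4) = -4
  d2 = min2(-4, -4) = -4
  d3 = max2(-4, -4) = -4
  d4 = sub(-4, -4) = 0
  d5 = mul(-4, -4) = 16
  d6 = absv(16) = 16
  d7 = min2(0, 16) = 0
  d10 = max2(0, 16) = 16
  d11 = absv(-4) = 4
  d12 = sub(16, -4) = 20
  d14 = add(4, 20) = 24

Propagation after the edit:
  d1: runs — s3 9->7; result -4 (same value as before).
  d2: checked — values it read are unchanged (d1 unchanged, s2 unchanged); reused cached -4 without running.
  d3: checked — values it read are unchanged (d1 unchanged, s2 unchanged); reused cached -4 without running.
  d4: checked — values it read are unchanged (d1 unchanged, d3 unchanged); reused cached 0 without running.
  d5: checked — values it read are unchanged (d3 unchanged, d2 unchanged); reused cached 16 without running.
  d6: checked — values it read are unchanged (d5 unchanged); reused cached 16 without running.
  d7: checked — values it read are unchanged (d4 unchanged, d5 unchanged); reused cached 0 without running.
  d10: checked — values it read are unchanged (d7 unchanged, d6 unchanged); reused cached 16 without running.
  d11: checked — values it read are unchanged (d2 unchanged); reused cached 4 without running.
  d12: checked — values it read are unchanged (d10 unchanged, d2 unchanged); reused cached 20 without running.
  d14: checked — values it read are unchanged (d11 unchanged, d12 unchanged); reused cached 24 without running.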